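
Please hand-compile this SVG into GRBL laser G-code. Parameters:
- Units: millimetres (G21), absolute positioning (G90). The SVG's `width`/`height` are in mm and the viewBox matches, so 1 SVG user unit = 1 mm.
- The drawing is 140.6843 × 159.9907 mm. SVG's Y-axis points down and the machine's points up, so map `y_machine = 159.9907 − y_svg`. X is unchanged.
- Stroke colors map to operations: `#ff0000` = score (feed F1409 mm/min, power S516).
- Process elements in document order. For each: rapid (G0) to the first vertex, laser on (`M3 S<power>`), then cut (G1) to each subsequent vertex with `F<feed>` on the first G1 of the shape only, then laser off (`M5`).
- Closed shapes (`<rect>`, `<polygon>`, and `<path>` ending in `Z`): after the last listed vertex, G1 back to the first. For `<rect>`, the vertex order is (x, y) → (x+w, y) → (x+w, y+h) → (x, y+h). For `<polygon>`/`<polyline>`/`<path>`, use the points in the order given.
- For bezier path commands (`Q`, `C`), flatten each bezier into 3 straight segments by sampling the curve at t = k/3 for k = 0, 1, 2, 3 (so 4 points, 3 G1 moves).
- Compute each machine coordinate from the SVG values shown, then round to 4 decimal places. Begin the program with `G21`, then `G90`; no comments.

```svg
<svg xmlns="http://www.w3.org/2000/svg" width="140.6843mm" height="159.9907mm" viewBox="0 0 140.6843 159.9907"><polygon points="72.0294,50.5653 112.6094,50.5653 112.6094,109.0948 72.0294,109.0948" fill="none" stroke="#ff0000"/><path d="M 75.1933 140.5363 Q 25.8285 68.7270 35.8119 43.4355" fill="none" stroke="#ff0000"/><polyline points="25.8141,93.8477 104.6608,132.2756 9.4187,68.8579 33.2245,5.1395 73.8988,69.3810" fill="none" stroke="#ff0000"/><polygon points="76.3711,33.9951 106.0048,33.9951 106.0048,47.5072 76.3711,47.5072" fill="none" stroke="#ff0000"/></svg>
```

Since the viewBox matches the mm dimensions, user units are millimetres directly. The only transform is the Y-flip y_m = 159.9907 − y_svg.

Shape 1 is a rectangle drawn with `<polygon>`. Its stroke #ff0000 means score at S516, F1409. After flipping Y the toolpath is (72.0294,109.4254) → (112.6094,109.4254) → (112.6094,50.8959) → (72.0294,50.8959) → (72.0294,109.4254), returning to the start.

Shape 2 is a quadratic bezier drawn with `<path>`. Its stroke #ff0000 means score at S516, F1409. After flipping Y the toolpath is (75.1933,19.4544) → (48.8777,62.1586) → (35.7505,94.5256) → (35.8119,116.5552).

Shape 3 is a open polyline drawn with `<polyline>`. Its stroke #ff0000 means score at S516, F1409. After flipping Y the toolpath is (25.8141,66.1430) → (104.6608,27.7151) → (9.4187,91.1328) → (33.2245,154.8512) → (73.8988,90.6097).

Shape 4 is a rectangle drawn with `<polygon>`. Its stroke #ff0000 means score at S516, F1409. After flipping Y the toolpath is (76.3711,125.9956) → (106.0048,125.9956) → (106.0048,112.4835) → (76.3711,112.4835) → (76.3711,125.9956), returning to the start.

G21
G90
G0 X72.0294 Y109.4254
M3 S516
G1 X112.6094 Y109.4254 F1409
G1 X112.6094 Y50.8959
G1 X72.0294 Y50.8959
G1 X72.0294 Y109.4254
M5
G0 X75.1933 Y19.4544
M3 S516
G1 X48.8777 Y62.1586 F1409
G1 X35.7505 Y94.5256
G1 X35.8119 Y116.5552
M5
G0 X25.8141 Y66.1430
M3 S516
G1 X104.6608 Y27.7151 F1409
G1 X9.4187 Y91.1328
G1 X33.2245 Y154.8512
G1 X73.8988 Y90.6097
M5
G0 X76.3711 Y125.9956
M3 S516
G1 X106.0048 Y125.9956 F1409
G1 X106.0048 Y112.4835
G1 X76.3711 Y112.4835
G1 X76.3711 Y125.9956
M5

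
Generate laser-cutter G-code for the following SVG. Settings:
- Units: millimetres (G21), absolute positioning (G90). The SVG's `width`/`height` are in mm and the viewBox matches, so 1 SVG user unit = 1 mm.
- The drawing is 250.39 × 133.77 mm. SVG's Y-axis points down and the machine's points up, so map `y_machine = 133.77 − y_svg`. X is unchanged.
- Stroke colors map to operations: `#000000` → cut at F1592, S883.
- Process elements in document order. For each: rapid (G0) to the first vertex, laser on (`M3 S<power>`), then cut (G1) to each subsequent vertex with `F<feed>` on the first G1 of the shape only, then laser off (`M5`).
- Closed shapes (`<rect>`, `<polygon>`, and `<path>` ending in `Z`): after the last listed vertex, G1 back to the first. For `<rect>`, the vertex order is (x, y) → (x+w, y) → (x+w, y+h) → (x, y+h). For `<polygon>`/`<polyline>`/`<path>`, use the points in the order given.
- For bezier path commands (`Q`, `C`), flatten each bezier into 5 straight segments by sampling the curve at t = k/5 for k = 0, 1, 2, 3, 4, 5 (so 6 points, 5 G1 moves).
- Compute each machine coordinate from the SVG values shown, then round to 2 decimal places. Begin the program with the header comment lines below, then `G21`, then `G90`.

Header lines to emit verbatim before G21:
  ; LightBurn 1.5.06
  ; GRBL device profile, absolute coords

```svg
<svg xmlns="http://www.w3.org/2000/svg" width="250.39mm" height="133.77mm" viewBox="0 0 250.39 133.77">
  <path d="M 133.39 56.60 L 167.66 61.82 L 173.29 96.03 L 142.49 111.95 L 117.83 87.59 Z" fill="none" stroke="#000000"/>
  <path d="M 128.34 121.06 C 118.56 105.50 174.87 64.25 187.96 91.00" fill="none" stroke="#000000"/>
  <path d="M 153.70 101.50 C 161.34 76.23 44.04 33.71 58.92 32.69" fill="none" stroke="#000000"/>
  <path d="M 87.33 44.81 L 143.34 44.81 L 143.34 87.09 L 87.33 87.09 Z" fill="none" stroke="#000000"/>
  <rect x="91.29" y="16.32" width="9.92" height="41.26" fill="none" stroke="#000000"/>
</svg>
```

; LightBurn 1.5.06
; GRBL device profile, absolute coords
G21
G90
G0 X133.39 Y77.17
M3 S883
G1 X167.66 Y71.95 F1592
G1 X173.29 Y37.74
G1 X142.49 Y21.82
G1 X117.83 Y46.18
G1 X133.39 Y77.17
M5
G0 X128.34 Y12.71
M3 S883
G1 X129.53 Y24.38 F1592
G1 X141.33 Y37.72
G1 X158.50 Y48.23
G1 X175.79 Y51.41
G1 X187.96 Y42.77
M5
G0 X153.70 Y32.27
M3 S883
G1 X145.35 Y49.03 F1592
G1 X119.35 Y67.11
G1 X88.05 Y83.70
G1 X63.80 Y95.96
G1 X58.92 Y101.08
M5
G0 X87.33 Y88.96
M3 S883
G1 X143.34 Y88.96 F1592
G1 X143.34 Y46.68
G1 X87.33 Y46.68
G1 X87.33 Y88.96
M5
G0 X91.29 Y117.45
M3 S883
G1 X101.21 Y117.45 F1592
G1 X101.21 Y76.19
G1 X91.29 Y76.19
G1 X91.29 Y117.45
M5

Since the viewBox matches the mm dimensions, user units are millimetres directly. The only transform is the Y-flip y_m = 133.77 − y_svg.

Shape 1 is a regular polygon drawn with `<path>`. Its stroke #000000 means cut at S883, F1592. After flipping Y the toolpath is (133.39,77.17) → (167.66,71.95) → (173.29,37.74) → (142.49,21.82) → (117.83,46.18) → (133.39,77.17), returning to the start.

Shape 2 is a cubic bezier drawn with `<path>`. Its stroke #000000 means cut at S883, F1592. After flipping Y the toolpath is (128.34,12.71) → (129.53,24.38) → (141.33,37.72) → (158.50,48.23) → (175.79,51.41) → (187.96,42.77).

Shape 3 is a cubic bezier drawn with `<path>`. Its stroke #000000 means cut at S883, F1592. After flipping Y the toolpath is (153.70,32.27) → (145.35,49.03) → (119.35,67.11) → (88.05,83.70) → (63.80,95.96) → (58.92,101.08).

Shape 4 is a rectangle drawn with `<path>`. Its stroke #000000 means cut at S883, F1592. After flipping Y the toolpath is (87.33,88.96) → (143.34,88.96) → (143.34,46.68) → (87.33,46.68) → (87.33,88.96), returning to the start.

Shape 5 is a rectangle drawn with `<rect>`. Its stroke #000000 means cut at S883, F1592. After flipping Y the toolpath is (91.29,117.45) → (101.21,117.45) → (101.21,76.19) → (91.29,76.19) → (91.29,117.45), returning to the start.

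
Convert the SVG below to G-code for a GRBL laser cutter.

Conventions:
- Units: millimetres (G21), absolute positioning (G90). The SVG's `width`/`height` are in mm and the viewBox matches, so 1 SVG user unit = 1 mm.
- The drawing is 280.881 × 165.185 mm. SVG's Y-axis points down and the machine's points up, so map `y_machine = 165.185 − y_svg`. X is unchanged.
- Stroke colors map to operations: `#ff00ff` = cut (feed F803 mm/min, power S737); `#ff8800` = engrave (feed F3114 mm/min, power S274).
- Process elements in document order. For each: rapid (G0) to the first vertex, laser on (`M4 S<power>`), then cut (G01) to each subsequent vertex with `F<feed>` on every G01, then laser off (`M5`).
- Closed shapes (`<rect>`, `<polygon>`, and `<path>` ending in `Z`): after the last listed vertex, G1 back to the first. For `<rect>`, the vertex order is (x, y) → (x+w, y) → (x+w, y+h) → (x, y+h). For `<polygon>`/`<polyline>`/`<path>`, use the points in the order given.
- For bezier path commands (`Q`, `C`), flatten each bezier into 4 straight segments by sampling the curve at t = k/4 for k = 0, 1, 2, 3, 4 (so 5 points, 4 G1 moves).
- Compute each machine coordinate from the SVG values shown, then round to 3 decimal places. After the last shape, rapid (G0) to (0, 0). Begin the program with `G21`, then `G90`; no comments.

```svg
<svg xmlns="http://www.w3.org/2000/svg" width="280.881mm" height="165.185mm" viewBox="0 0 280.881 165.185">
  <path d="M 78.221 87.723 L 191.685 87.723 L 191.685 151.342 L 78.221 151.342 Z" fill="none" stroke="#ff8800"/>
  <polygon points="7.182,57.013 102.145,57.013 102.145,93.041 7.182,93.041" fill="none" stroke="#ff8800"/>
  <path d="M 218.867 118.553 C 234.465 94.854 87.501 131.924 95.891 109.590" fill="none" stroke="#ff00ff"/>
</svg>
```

1 u = 1 mm; y_m = 165.185 − y.

[1] `<path>` rectangle, #ff8800→engrave S274 F3114: (78.221,77.462) → (191.685,77.462) → (191.685,13.843) → (78.221,13.843) → (78.221,77.462) (closed)

[2] `<polygon>` rectangle, #ff8800→engrave S274 F3114: (7.182,108.172) → (102.145,108.172) → (102.145,72.144) → (7.182,72.144) → (7.182,108.172) (closed)

[3] `<path>` cubic bezier, #ff00ff→cut S737 F803: (218.867,46.632) → (205.053,54.890) → (160.082,51.625) → (113.760,48.105) → (95.891,55.595)

G21
G90
G0 X78.221 Y77.462
M4 S274
G01 X191.685 Y77.462 F3114
G01 X191.685 Y13.843 F3114
G01 X78.221 Y13.843 F3114
G01 X78.221 Y77.462 F3114
M5
G0 X7.182 Y108.172
M4 S274
G01 X102.145 Y108.172 F3114
G01 X102.145 Y72.144 F3114
G01 X7.182 Y72.144 F3114
G01 X7.182 Y108.172 F3114
M5
G0 X218.867 Y46.632
M4 S737
G01 X205.053 Y54.890 F803
G01 X160.082 Y51.625 F803
G01 X113.760 Y48.105 F803
G01 X95.891 Y55.595 F803
M5
G0 X0.000 Y0.000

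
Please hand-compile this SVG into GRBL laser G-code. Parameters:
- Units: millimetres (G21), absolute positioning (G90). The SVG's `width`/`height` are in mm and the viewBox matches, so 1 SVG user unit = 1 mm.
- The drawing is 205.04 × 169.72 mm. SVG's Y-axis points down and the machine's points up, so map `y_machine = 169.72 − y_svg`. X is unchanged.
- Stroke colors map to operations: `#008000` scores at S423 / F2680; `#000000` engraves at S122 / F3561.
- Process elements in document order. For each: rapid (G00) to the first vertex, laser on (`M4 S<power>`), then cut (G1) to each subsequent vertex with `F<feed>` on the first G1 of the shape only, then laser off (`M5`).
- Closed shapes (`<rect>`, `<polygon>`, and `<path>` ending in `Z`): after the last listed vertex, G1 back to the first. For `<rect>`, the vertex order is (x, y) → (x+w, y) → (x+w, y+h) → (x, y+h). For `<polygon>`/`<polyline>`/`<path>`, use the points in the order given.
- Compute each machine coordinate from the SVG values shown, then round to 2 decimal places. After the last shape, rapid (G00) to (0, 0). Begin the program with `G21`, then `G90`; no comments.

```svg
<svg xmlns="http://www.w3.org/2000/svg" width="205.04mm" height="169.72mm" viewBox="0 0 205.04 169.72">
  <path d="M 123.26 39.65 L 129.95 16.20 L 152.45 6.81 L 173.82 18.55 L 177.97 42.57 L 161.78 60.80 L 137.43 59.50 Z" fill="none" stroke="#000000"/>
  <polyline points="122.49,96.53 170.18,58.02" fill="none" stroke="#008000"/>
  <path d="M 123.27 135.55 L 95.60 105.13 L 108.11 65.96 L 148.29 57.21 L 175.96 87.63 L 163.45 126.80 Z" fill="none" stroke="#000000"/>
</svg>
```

viewBox `0 0 205.04 169.72` with mm width/height → 1 unit = 1 mm. Flip: y_m = 169.72 − y_svg.

**Shape 1** — `<path>` regular polygon, stroke `#000000` → engrave (S122, F3561). Machine vertices: (123.26,130.07) → (129.95,153.52) → (152.45,162.91) → (173.82,151.17) → (177.97,127.15) → (161.78,108.92) → (137.43,110.22) → (123.26,130.07). Closed: final G1 returns to the first vertex.

**Shape 2** — `<polyline>` line segment, stroke `#008000` → score (S423, F2680). Machine vertices: (122.49,73.19) → (170.18,111.70). Open path.

**Shape 3** — `<path>` regular polygon, stroke `#000000` → engrave (S122, F3561). Machine vertices: (123.27,34.17) → (95.60,64.59) → (108.11,103.76) → (148.29,112.51) → (175.96,82.09) → (163.45,42.92) → (123.27,34.17). Closed: final G1 returns to the first vertex.

G21
G90
G00 X123.26 Y130.07
M4 S122
G1 X129.95 Y153.52 F3561
G1 X152.45 Y162.91
G1 X173.82 Y151.17
G1 X177.97 Y127.15
G1 X161.78 Y108.92
G1 X137.43 Y110.22
G1 X123.26 Y130.07
M5
G00 X122.49 Y73.19
M4 S423
G1 X170.18 Y111.70 F2680
M5
G00 X123.27 Y34.17
M4 S122
G1 X95.60 Y64.59 F3561
G1 X108.11 Y103.76
G1 X148.29 Y112.51
G1 X175.96 Y82.09
G1 X163.45 Y42.92
G1 X123.27 Y34.17
M5
G00 X0.00 Y0.00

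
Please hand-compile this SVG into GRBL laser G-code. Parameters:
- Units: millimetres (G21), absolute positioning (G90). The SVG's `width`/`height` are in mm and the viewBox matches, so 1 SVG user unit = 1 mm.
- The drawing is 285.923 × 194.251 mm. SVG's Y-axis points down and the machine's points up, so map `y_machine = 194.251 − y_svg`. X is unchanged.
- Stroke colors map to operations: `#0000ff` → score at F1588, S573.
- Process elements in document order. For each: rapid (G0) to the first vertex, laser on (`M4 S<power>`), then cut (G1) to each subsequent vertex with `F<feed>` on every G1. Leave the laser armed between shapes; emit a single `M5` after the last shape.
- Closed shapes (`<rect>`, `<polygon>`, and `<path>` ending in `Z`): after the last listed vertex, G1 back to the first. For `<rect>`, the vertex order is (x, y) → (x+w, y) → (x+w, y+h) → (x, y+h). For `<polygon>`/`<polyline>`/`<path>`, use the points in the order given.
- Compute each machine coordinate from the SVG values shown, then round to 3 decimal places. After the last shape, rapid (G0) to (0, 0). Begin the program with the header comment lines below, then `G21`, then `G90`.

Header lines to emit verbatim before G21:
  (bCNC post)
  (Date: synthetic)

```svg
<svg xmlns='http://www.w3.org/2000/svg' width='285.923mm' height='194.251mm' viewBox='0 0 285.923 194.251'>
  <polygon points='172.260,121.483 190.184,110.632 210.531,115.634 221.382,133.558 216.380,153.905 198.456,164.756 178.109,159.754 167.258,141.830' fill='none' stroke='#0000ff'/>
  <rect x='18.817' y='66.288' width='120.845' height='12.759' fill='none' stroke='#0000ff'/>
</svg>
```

1 u = 1 mm; y_m = 194.251 − y.

[1] `<polygon>` regular polygon, #0000ff→score S573 F1588: (172.260,72.768) → (190.184,83.619) → (210.531,78.617) → (221.382,60.693) → (216.380,40.346) → (198.456,29.495) → (178.109,34.497) → (167.258,52.421) → (172.260,72.768) (closed)

[2] `<rect>` rectangle, #0000ff→score S573 F1588: (18.817,127.963) → (139.662,127.963) → (139.662,115.204) → (18.817,115.204) → (18.817,127.963) (closed)

(bCNC post)
(Date: synthetic)
G21
G90
G0 X172.260 Y72.768
M4 S573
G1 X190.184 Y83.619 F1588
G1 X210.531 Y78.617 F1588
G1 X221.382 Y60.693 F1588
G1 X216.380 Y40.346 F1588
G1 X198.456 Y29.495 F1588
G1 X178.109 Y34.497 F1588
G1 X167.258 Y52.421 F1588
G1 X172.260 Y72.768 F1588
G0 X18.817 Y127.963
M4 S573
G1 X139.662 Y127.963 F1588
G1 X139.662 Y115.204 F1588
G1 X18.817 Y115.204 F1588
G1 X18.817 Y127.963 F1588
M5
G0 X0.000 Y0.000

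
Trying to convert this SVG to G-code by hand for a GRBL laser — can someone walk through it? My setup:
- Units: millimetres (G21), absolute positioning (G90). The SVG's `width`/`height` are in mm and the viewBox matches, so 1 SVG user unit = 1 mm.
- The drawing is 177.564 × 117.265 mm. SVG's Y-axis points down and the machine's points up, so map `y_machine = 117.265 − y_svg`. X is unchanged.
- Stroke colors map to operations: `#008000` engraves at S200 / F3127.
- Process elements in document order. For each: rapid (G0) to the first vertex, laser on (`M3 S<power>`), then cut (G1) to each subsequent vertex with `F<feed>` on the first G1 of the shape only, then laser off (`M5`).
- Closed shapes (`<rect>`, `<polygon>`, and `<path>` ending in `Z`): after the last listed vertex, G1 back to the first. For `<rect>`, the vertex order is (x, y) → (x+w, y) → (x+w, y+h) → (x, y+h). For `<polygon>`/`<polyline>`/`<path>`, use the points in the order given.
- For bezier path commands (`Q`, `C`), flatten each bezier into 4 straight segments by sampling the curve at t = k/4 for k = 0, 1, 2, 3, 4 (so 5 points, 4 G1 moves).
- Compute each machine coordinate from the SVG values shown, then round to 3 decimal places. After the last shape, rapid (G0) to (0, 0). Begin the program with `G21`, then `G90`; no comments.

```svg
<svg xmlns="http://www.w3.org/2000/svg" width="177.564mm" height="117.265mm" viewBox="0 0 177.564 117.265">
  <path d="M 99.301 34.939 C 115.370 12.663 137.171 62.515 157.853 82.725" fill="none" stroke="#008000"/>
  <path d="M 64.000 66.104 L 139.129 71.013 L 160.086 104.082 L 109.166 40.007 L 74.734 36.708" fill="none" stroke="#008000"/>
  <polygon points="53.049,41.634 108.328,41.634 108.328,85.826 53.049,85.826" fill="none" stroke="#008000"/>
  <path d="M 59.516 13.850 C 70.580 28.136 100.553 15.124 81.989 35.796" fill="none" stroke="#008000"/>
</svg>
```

G21
G90
G0 X99.301 Y82.326
M3 S200
G1 X112.320 Y87.099 F3127
G1 X126.847 Y74.365
G1 X142.239 Y53.665
G1 X157.853 Y34.540
M5
G0 X64.000 Y51.161
M3 S200
G1 X139.129 Y46.252 F3127
G1 X160.086 Y13.183
G1 X109.166 Y77.258
G1 X74.734 Y80.557
M5
G0 X53.049 Y75.631
M3 S200
G1 X108.328 Y75.631 F3127
G1 X108.328 Y31.439
G1 X53.049 Y31.439
G1 X53.049 Y75.631
M5
G0 X59.516 Y103.415
M3 S200
G1 X70.306 Y96.866 F3127
G1 X81.863 Y94.837
G1 X87.865 Y91.610
G1 X81.989 Y81.469
M5
G0 X0.000 Y0.000

Since the viewBox matches the mm dimensions, user units are millimetres directly. The only transform is the Y-flip y_m = 117.265 − y_svg.

Shape 1 is a cubic bezier drawn with `<path>`. Its stroke #008000 means engrave at S200, F3127. After flipping Y the toolpath is (99.301,82.326) → (112.320,87.099) → (126.847,74.365) → (142.239,53.665) → (157.853,34.540).

Shape 2 is a open polyline drawn with `<path>`. Its stroke #008000 means engrave at S200, F3127. After flipping Y the toolpath is (64.000,51.161) → (139.129,46.252) → (160.086,13.183) → (109.166,77.258) → (74.734,80.557).

Shape 3 is a rectangle drawn with `<polygon>`. Its stroke #008000 means engrave at S200, F3127. After flipping Y the toolpath is (53.049,75.631) → (108.328,75.631) → (108.328,31.439) → (53.049,31.439) → (53.049,75.631), returning to the start.

Shape 4 is a cubic bezier drawn with `<path>`. Its stroke #008000 means engrave at S200, F3127. After flipping Y the toolpath is (59.516,103.415) → (70.306,96.866) → (81.863,94.837) → (87.865,91.610) → (81.989,81.469).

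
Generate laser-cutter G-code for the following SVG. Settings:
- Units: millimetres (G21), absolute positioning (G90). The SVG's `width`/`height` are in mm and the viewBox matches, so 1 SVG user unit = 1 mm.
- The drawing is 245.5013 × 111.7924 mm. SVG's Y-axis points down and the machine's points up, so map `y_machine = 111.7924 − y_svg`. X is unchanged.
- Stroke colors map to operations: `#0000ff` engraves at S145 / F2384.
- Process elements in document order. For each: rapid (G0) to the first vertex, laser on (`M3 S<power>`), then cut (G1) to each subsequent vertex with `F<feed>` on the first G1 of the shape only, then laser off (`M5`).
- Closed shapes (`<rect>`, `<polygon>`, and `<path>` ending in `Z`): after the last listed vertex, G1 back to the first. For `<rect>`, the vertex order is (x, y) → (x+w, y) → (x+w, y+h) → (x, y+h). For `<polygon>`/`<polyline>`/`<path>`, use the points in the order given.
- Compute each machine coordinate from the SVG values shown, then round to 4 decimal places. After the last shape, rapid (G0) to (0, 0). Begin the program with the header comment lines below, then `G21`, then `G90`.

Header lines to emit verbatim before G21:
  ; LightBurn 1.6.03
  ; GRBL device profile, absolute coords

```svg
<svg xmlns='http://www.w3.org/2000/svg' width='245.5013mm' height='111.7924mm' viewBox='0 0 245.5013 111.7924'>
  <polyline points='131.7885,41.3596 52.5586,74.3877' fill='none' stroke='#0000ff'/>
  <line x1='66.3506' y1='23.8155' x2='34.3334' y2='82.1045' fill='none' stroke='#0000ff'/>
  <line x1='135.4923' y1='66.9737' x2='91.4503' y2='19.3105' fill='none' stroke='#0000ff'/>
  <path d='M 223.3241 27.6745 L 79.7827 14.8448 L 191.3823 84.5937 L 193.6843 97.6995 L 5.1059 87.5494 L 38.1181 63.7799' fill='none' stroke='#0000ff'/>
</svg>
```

viewBox `0 0 245.5013 111.7924` with mm width/height → 1 unit = 1 mm. Flip: y_m = 111.7924 − y_svg.

**Shape 1** — `<polyline>` line segment, stroke `#0000ff` → engrave (S145, F2384). Machine vertices: (131.7885,70.4328) → (52.5586,37.4047). Open path.

**Shape 2** — `<line>` line segment, stroke `#0000ff` → engrave (S145, F2384). Machine vertices: (66.3506,87.9769) → (34.3334,29.6879). Open path.

**Shape 3** — `<line>` line segment, stroke `#0000ff` → engrave (S145, F2384). Machine vertices: (135.4923,44.8187) → (91.4503,92.4819). Open path.

**Shape 4** — `<path>` open polyline, stroke `#0000ff` → engrave (S145, F2384). Machine vertices: (223.3241,84.1179) → (79.7827,96.9476) → (191.3823,27.1987) → (193.6843,14.0929) → (5.1059,24.2430) → (38.1181,48.0125). Open path.

; LightBurn 1.6.03
; GRBL device profile, absolute coords
G21
G90
G0 X131.7885 Y70.4328
M3 S145
G1 X52.5586 Y37.4047 F2384
M5
G0 X66.3506 Y87.9769
M3 S145
G1 X34.3334 Y29.6879 F2384
M5
G0 X135.4923 Y44.8187
M3 S145
G1 X91.4503 Y92.4819 F2384
M5
G0 X223.3241 Y84.1179
M3 S145
G1 X79.7827 Y96.9476 F2384
G1 X191.3823 Y27.1987
G1 X193.6843 Y14.0929
G1 X5.1059 Y24.2430
G1 X38.1181 Y48.0125
M5
G0 X0.0000 Y0.0000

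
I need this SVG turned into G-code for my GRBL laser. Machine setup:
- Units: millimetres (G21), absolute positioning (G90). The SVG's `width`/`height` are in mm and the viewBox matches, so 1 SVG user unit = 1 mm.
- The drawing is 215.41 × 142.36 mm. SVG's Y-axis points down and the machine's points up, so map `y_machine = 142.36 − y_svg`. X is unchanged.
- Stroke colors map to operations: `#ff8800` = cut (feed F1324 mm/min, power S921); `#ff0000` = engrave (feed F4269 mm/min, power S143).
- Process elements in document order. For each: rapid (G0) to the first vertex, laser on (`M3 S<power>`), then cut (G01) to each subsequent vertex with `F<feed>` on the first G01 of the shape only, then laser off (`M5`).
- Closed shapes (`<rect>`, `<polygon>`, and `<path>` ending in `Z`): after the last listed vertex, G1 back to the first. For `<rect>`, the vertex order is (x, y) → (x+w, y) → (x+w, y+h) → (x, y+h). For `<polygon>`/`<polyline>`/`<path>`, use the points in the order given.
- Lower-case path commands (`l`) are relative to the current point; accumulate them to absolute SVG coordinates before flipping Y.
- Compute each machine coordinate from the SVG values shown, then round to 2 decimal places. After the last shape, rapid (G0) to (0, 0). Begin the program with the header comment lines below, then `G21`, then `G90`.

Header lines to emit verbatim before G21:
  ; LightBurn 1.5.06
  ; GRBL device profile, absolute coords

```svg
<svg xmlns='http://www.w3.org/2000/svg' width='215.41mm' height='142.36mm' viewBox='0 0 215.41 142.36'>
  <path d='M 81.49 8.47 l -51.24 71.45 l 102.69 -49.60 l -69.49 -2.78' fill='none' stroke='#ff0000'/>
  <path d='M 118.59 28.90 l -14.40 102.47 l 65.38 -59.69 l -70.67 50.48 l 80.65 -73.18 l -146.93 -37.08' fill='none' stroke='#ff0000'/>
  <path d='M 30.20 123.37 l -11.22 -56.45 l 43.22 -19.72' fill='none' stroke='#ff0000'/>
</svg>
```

1 u = 1 mm; y_m = 142.36 − y.

[1] `<path>` open polyline, #ff0000→engrave S143 F4269: (81.49,133.89) → (30.25,62.44) → (132.94,112.04) → (63.45,114.82)

[2] `<path>` open polyline, #ff0000→engrave S143 F4269: (118.59,113.46) → (104.19,10.99) → (169.57,70.68) → (98.90,20.20) → (179.55,93.38) → (32.62,130.46)

[3] `<path>` open polyline, #ff0000→engrave S143 F4269: (30.20,18.99) → (18.98,75.44) → (62.20,95.16)

; LightBurn 1.5.06
; GRBL device profile, absolute coords
G21
G90
G0 X81.49 Y133.89
M3 S143
G01 X30.25 Y62.44 F4269
G01 X132.94 Y112.04
G01 X63.45 Y114.82
M5
G0 X118.59 Y113.46
M3 S143
G01 X104.19 Y10.99 F4269
G01 X169.57 Y70.68
G01 X98.90 Y20.20
G01 X179.55 Y93.38
G01 X32.62 Y130.46
M5
G0 X30.20 Y18.99
M3 S143
G01 X18.98 Y75.44 F4269
G01 X62.20 Y95.16
M5
G0 X0.00 Y0.00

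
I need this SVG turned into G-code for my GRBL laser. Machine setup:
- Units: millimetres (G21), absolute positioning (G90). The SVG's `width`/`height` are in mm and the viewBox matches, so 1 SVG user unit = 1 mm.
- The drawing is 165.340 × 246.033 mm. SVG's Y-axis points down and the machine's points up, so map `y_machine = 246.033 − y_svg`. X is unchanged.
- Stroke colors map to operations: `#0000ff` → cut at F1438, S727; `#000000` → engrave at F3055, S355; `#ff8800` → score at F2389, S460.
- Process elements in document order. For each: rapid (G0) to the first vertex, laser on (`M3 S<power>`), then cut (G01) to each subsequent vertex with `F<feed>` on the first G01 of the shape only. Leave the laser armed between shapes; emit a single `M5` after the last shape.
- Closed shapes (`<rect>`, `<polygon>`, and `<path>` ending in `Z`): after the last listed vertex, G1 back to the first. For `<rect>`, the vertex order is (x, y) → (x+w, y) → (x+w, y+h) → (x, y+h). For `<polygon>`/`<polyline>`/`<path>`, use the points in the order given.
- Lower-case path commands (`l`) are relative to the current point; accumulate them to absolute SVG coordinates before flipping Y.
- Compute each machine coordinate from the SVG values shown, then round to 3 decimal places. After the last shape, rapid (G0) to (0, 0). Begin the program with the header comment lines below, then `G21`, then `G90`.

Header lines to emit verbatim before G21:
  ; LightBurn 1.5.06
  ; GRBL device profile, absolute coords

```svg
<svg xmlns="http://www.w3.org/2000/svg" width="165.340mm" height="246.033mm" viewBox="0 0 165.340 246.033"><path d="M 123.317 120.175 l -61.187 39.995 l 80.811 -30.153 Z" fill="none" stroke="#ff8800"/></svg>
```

viewBox `0 0 165.340 246.033` with mm width/height → 1 unit = 1 mm. Flip: y_m = 246.033 − y_svg.

**Shape 1** — `<path>` closed polygon, stroke `#ff8800` → score (S460, F2389). Machine vertices: (123.317,125.858) → (62.130,85.863) → (142.941,116.016) → (123.317,125.858). Closed: final G1 returns to the first vertex.

; LightBurn 1.5.06
; GRBL device profile, absolute coords
G21
G90
G0 X123.317 Y125.858
M3 S460
G01 X62.130 Y85.863 F2389
G01 X142.941 Y116.016
G01 X123.317 Y125.858
M5
G0 X0.000 Y0.000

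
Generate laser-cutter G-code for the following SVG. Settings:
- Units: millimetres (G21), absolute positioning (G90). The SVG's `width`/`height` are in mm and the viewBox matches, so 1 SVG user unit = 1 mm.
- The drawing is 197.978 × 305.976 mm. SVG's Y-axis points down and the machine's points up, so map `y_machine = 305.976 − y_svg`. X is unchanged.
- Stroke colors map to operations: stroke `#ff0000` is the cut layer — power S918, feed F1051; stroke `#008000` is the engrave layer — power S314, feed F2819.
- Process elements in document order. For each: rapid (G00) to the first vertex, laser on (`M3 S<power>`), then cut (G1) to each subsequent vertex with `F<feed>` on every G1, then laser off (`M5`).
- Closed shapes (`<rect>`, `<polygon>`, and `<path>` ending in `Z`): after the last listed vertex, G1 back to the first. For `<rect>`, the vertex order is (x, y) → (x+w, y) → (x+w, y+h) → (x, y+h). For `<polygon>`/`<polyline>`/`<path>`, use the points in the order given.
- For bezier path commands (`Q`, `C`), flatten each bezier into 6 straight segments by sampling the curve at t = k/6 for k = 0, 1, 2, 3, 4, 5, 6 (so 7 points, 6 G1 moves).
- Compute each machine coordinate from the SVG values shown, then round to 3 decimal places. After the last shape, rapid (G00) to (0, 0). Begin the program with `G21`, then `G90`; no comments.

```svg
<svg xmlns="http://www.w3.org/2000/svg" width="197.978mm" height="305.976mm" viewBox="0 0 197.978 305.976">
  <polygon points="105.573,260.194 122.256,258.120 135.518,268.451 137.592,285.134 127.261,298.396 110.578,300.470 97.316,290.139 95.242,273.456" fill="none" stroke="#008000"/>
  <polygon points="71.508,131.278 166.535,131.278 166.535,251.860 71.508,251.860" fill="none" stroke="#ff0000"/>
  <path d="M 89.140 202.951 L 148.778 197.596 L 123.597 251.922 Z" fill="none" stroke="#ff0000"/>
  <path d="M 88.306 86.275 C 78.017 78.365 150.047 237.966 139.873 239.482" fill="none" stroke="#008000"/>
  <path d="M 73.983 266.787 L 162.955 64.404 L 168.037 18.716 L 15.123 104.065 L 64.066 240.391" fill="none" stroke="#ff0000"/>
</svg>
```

Since the viewBox matches the mm dimensions, user units are millimetres directly. The only transform is the Y-flip y_m = 305.976 − y_svg.

Shape 1 is a regular polygon drawn with `<polygon>`. Its stroke #008000 means engrave at S314, F2819. After flipping Y the toolpath is (105.573,45.782) → (122.256,47.856) → (135.518,37.525) → (137.592,20.842) → (127.261,7.580) → (110.578,5.506) → (97.316,15.837) → (95.242,32.520) → (105.573,45.782), returning to the start.

Shape 2 is a rectangle drawn with `<polygon>`. Its stroke #ff0000 means cut at S918, F1051. After flipping Y the toolpath is (71.508,174.698) → (166.535,174.698) → (166.535,54.116) → (71.508,54.116) → (71.508,174.698), returning to the start.

Shape 3 is a regular polygon drawn with `<path>`. Its stroke #ff0000 means cut at S918, F1051. After flipping Y the toolpath is (89.140,103.025) → (148.778,108.380) → (123.597,54.054) → (89.140,103.025), returning to the start.

Shape 4 is a cubic bezier drawn with `<path>`. Its stroke #008000 means engrave at S314, F2819. After flipping Y the toolpath is (88.306,219.701) → (89.260,211.204) → (99.363,183.833) → (114.046,146.632) → (128.739,108.646) → (138.871,78.918) → (139.873,66.494).

Shape 5 is a open polyline drawn with `<path>`. Its stroke #ff0000 means cut at S918, F1051. After flipping Y the toolpath is (73.983,39.189) → (162.955,241.572) → (168.037,287.260) → (15.123,201.911) → (64.066,65.585).

G21
G90
G00 X105.573 Y45.782
M3 S314
G1 X122.256 Y47.856 F2819
G1 X135.518 Y37.525 F2819
G1 X137.592 Y20.842 F2819
G1 X127.261 Y7.580 F2819
G1 X110.578 Y5.506 F2819
G1 X97.316 Y15.837 F2819
G1 X95.242 Y32.520 F2819
G1 X105.573 Y45.782 F2819
M5
G00 X71.508 Y174.698
M3 S918
G1 X166.535 Y174.698 F1051
G1 X166.535 Y54.116 F1051
G1 X71.508 Y54.116 F1051
G1 X71.508 Y174.698 F1051
M5
G00 X89.140 Y103.025
M3 S918
G1 X148.778 Y108.380 F1051
G1 X123.597 Y54.054 F1051
G1 X89.140 Y103.025 F1051
M5
G00 X88.306 Y219.701
M3 S314
G1 X89.260 Y211.204 F2819
G1 X99.363 Y183.833 F2819
G1 X114.046 Y146.632 F2819
G1 X128.739 Y108.646 F2819
G1 X138.871 Y78.918 F2819
G1 X139.873 Y66.494 F2819
M5
G00 X73.983 Y39.189
M3 S918
G1 X162.955 Y241.572 F1051
G1 X168.037 Y287.260 F1051
G1 X15.123 Y201.911 F1051
G1 X64.066 Y65.585 F1051
M5
G00 X0.000 Y0.000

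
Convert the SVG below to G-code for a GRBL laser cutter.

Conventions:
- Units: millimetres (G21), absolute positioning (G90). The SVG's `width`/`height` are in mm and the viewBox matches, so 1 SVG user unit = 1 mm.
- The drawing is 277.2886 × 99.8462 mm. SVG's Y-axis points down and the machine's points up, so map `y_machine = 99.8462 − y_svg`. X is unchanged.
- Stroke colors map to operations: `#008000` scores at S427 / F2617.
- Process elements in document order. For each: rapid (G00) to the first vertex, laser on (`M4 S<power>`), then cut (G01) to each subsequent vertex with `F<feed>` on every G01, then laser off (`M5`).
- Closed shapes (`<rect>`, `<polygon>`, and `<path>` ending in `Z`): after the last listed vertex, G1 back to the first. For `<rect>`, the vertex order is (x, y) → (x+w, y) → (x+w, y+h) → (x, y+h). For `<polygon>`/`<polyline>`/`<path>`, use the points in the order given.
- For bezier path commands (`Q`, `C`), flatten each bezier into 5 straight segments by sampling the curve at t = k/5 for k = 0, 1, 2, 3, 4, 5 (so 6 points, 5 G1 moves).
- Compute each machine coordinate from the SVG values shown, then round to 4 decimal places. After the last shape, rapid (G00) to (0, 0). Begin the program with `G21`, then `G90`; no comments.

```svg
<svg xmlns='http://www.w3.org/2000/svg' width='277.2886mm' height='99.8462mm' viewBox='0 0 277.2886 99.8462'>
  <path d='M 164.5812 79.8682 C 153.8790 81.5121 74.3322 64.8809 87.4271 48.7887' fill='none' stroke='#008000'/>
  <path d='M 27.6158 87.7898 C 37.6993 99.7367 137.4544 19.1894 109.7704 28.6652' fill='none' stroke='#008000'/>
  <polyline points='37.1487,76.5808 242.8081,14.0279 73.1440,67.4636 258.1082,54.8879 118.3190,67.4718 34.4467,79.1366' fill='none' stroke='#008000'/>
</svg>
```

G21
G90
G00 X164.5812 Y19.9780
M4 S427
G01 X151.1904 Y21.0342 F2617
G01 X129.0283 Y25.5733 F2617
G01 X105.8461 Y32.6922 F2617
G01 X89.3953 Y41.4880 F2617
G01 X87.4271 Y51.0575 F2617
M5
G00 X27.6158 Y12.0564
M4 S427
G01 X42.6896 Y14.5274 F2617
G01 X68.8633 Y30.4362 F2617
G01 X95.7155 Y51.0220 F2617
G01 X112.8250 Y67.5238 F2617
G01 X109.7704 Y71.1810 F2617
M5
G00 X37.1487 Y23.2654
M4 S427
G01 X242.8081 Y85.8183 F2617
G01 X73.1440 Y32.3826 F2617
G01 X258.1082 Y44.9583 F2617
G01 X118.3190 Y32.3744 F2617
G01 X34.4467 Y20.7096 F2617
M5
G00 X0.0000 Y0.0000

Since the viewBox matches the mm dimensions, user units are millimetres directly. The only transform is the Y-flip y_m = 99.8462 − y_svg.

Shape 1 is a cubic bezier drawn with `<path>`. Its stroke #008000 means score at S427, F2617. After flipping Y the toolpath is (164.5812,19.9780) → (151.1904,21.0342) → (129.0283,25.5733) → (105.8461,32.6922) → (89.3953,41.4880) → (87.4271,51.0575).

Shape 2 is a cubic bezier drawn with `<path>`. Its stroke #008000 means score at S427, F2617. After flipping Y the toolpath is (27.6158,12.0564) → (42.6896,14.5274) → (68.8633,30.4362) → (95.7155,51.0220) → (112.8250,67.5238) → (109.7704,71.1810).

Shape 3 is a open polyline drawn with `<polyline>`. Its stroke #008000 means score at S427, F2617. After flipping Y the toolpath is (37.1487,23.2654) → (242.8081,85.8183) → (73.1440,32.3826) → (258.1082,44.9583) → (118.3190,32.3744) → (34.4467,20.7096).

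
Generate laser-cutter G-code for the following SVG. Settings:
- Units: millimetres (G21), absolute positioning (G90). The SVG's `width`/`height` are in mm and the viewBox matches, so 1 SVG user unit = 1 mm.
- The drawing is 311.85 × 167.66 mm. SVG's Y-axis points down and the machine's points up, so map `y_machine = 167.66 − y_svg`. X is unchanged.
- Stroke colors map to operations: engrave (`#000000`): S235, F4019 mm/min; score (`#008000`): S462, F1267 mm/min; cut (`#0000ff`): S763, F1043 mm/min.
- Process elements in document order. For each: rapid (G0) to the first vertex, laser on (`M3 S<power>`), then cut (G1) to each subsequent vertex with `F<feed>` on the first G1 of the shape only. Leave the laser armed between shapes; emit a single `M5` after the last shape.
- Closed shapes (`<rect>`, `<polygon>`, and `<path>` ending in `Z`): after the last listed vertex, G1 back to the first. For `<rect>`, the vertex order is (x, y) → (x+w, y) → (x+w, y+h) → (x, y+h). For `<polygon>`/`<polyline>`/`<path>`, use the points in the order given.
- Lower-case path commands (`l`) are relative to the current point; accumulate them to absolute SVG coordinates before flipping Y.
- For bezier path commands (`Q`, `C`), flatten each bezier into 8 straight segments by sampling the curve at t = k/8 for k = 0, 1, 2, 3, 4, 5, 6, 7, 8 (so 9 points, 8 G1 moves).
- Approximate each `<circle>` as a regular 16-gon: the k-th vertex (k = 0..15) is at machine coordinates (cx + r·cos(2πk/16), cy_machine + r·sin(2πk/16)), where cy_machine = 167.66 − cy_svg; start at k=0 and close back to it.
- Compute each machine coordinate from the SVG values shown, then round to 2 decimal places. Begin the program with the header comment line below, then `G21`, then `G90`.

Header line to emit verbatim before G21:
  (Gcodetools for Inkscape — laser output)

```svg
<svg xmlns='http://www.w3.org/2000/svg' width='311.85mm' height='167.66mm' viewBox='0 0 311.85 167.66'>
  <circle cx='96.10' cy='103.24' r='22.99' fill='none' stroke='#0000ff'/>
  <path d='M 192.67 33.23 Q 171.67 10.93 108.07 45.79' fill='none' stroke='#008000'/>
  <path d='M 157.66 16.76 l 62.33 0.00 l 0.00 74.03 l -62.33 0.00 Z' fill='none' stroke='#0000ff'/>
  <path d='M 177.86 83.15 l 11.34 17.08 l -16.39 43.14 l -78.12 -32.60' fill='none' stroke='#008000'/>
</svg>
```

(Gcodetools for Inkscape — laser output)
G21
G90
G0 X119.09 Y64.42
M3 S763
G1 X117.34 Y73.22 F1043
G1 X112.36 Y80.68
G1 X104.90 Y85.66
G1 X96.10 Y87.41
G1 X87.30 Y85.66
G1 X79.84 Y80.68
G1 X74.86 Y73.22
G1 X73.11 Y64.42
G1 X74.86 Y55.62
G1 X79.84 Y48.16
G1 X87.30 Y43.18
G1 X96.10 Y41.43
G1 X104.90 Y43.18
G1 X112.36 Y48.16
G1 X117.34 Y55.62
G1 X119.09 Y64.42
G0 X192.67 Y134.43
M3 S462
G1 X186.75 Y139.11 F1267
G1 X179.51 Y142.01
G1 X170.93 Y143.12
G1 X161.02 Y142.44
G1 X149.78 Y139.98
G1 X137.21 Y135.73
G1 X123.30 Y129.69
G1 X108.07 Y121.87
G0 X157.66 Y150.90
M3 S763
G1 X219.99 Y150.90 F1043
G1 X219.99 Y76.87
G1 X157.66 Y76.87
G1 X157.66 Y150.90
G0 X177.86 Y84.51
M3 S462
G1 X189.20 Y67.43 F1267
G1 X172.81 Y24.29
G1 X94.69 Y56.89
M5

viewBox `0 0 311.85 167.66` with mm width/height → 1 unit = 1 mm. Flip: y_m = 167.66 − y_svg.

**Shape 1** — `<circle>` circle, stroke `#0000ff` → cut (S763, F1043). Machine vertices: (119.09,64.42) → (117.34,73.22) → (112.36,80.68) → (104.90,85.66) → (96.10,87.41) → (87.30,85.66) → (79.84,80.68) → (74.86,73.22) → (73.11,64.42) → (74.86,55.62) → (79.84,48.16) → (87.30,43.18) → (96.10,41.43) → (104.90,43.18) → (112.36,48.16) → (117.34,55.62) → (119.09,64.42). Closed: final G1 returns to the first vertex.

**Shape 2** — `<path>` quadratic bezier, stroke `#008000` → score (S462, F1267). Control points (SVG): P0=(192.67,33.23), P1=(171.67,10.93), P2=(108.07,45.79); sampled at t=k/8. Machine vertices: (192.67,134.43) → (186.75,139.11) → (179.51,142.01) → (170.93,143.12) → (161.02,142.44) → (149.78,139.98) → (137.21,135.73) → (123.30,129.69) → (108.07,121.87). Open path.

**Shape 3** — `<path>` rectangle, stroke `#0000ff` → cut (S763, F1043). Machine vertices: (157.66,150.90) → (219.99,150.90) → (219.99,76.87) → (157.66,76.87) → (157.66,150.90). Closed: final G1 returns to the first vertex.

**Shape 4** — `<path>` open polyline, stroke `#008000` → score (S462, F1267). Machine vertices: (177.86,84.51) → (189.20,67.43) → (172.81,24.29) → (94.69,56.89). Open path.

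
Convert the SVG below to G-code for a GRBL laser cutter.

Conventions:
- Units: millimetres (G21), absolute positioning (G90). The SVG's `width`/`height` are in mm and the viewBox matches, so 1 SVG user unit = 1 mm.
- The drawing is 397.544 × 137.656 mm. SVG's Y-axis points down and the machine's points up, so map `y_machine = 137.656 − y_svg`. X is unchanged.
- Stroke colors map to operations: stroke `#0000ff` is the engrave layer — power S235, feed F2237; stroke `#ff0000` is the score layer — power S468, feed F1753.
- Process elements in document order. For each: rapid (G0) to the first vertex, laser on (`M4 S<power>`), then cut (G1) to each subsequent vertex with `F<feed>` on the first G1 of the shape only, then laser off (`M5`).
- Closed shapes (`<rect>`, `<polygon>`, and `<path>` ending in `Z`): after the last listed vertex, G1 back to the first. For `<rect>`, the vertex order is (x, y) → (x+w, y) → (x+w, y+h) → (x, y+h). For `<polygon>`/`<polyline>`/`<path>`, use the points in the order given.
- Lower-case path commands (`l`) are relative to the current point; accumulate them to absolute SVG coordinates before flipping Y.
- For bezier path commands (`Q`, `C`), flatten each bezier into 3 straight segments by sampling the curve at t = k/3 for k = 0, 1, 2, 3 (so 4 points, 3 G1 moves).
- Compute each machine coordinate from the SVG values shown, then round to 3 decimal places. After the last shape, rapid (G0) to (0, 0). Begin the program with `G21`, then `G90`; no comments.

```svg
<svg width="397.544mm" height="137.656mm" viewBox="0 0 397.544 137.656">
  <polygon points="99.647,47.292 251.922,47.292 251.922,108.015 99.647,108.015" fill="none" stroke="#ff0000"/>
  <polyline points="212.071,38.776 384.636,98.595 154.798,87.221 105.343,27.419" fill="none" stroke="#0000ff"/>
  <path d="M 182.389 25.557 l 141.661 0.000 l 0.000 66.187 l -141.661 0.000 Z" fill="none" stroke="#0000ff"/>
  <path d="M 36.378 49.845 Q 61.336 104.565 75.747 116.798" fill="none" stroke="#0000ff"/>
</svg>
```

G21
G90
G0 X99.647 Y90.364
M4 S468
G1 X251.922 Y90.364 F1753
G1 X251.922 Y29.641
G1 X99.647 Y29.641
G1 X99.647 Y90.364
M5
G0 X212.071 Y98.880
M4 S235
G1 X384.636 Y39.061 F2237
G1 X154.798 Y50.435
G1 X105.343 Y110.237
M5
G0 X182.389 Y112.099
M4 S235
G1 X324.050 Y112.099 F2237
G1 X324.050 Y45.912
G1 X182.389 Y45.912
G1 X182.389 Y112.099
M5
G0 X36.378 Y87.811
M4 S235
G1 X51.845 Y56.052 F2237
G1 X64.968 Y33.734
G1 X75.747 Y20.858
M5
G0 X0.000 Y0.000

1 u = 1 mm; y_m = 137.656 − y.

[1] `<polygon>` rectangle, #ff0000→score S468 F1753: (99.647,90.364) → (251.922,90.364) → (251.922,29.641) → (99.647,29.641) → (99.647,90.364) (closed)

[2] `<polyline>` open polyline, #0000ff→engrave S235 F2237: (212.071,98.880) → (384.636,39.061) → (154.798,50.435) → (105.343,110.237)

[3] `<path>` rectangle, #0000ff→engrave S235 F2237: (182.389,112.099) → (324.050,112.099) → (324.050,45.912) → (182.389,45.912) → (182.389,112.099) (closed)

[4] `<path>` quadratic bezier, #0000ff→engrave S235 F2237: (36.378,87.811) → (51.845,56.052) → (64.968,33.734) → (75.747,20.858)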